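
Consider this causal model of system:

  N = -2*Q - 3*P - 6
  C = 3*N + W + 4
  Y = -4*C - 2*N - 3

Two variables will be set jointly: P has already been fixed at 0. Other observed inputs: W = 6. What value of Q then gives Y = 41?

Q = 0

With P held at 0:
Substituting into the N equation gives N = -2*Q - 6.
Substituting into the C equation gives C = -6*Q - 8.
Substituting into the Y equation gives Y = 28*Q + 41.
Solve 28*Q + 41 = 41: Q = (41 - 41) / 28 = 0.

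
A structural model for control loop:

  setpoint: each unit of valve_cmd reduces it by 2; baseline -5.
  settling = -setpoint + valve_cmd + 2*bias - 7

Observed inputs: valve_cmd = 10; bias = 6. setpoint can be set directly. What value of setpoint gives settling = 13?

Intervening on setpoint fixes its value directly, overriding its dependence on valve_cmd.
Substituting into the settling equation gives settling = -setpoint + 15.
Solve -setpoint + 15 = 13: setpoint = (13 - 15) / -1 = 2.

setpoint = 2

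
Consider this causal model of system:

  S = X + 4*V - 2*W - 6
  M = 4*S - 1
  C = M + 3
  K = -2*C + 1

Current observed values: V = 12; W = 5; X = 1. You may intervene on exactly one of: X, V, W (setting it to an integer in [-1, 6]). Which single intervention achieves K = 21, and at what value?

set V = 3

Intervening on X: K = -8*X - 259. Reaching 21 requires X = -35, outside [-1, 6].
Intervening on V: with other inputs at their observed values, K = -32*V + 117. Solving for 21 gives V = 3, within [-1, 6].
Intervening on W: K = 16*W - 347. Reaching 21 requires W = 23, outside [-1, 6].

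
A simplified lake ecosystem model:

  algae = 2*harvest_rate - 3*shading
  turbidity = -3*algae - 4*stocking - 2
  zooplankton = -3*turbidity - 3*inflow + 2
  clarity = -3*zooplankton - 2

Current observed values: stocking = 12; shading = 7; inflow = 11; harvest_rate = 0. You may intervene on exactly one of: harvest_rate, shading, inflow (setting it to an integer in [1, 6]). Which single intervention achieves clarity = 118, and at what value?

Intervening on harvest_rate: clarity = -54*harvest_rate + 208. Reaching 118 requires harvest_rate = 5/3, not an integer.
Intervening on shading: clarity = 81*shading - 359. Reaching 118 requires shading = 53/9, not an integer.
Intervening on inflow: with other inputs at their observed values, clarity = 9*inflow + 109. Solving for 118 gives inflow = 1, within [1, 6].

set inflow = 1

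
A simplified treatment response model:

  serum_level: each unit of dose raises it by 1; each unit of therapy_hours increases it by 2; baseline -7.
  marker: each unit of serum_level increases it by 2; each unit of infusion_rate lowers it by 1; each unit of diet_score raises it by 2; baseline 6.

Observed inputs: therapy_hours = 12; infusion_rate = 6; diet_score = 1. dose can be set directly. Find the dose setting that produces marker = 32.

dose = -2

Substituting into the serum_level equation gives serum_level = dose + 17.
So marker = 2*dose + 36.
Solve 2*dose + 36 = 32: dose = (32 - 36) / 2 = -2.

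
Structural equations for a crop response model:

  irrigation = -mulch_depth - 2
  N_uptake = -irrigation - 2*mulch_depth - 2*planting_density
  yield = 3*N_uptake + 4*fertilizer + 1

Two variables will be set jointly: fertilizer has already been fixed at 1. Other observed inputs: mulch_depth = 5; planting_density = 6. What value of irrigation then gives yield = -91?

irrigation = 10

With fertilizer held at 1:
Intervening on irrigation fixes its value directly, overriding its dependence on mulch_depth.
Substituting into the N_uptake equation gives N_uptake = -irrigation - 22.
Substituting into the yield equation gives yield = -3*irrigation - 61.
Solve -3*irrigation - 61 = -91: irrigation = (-91 + 61) / -3 = 10.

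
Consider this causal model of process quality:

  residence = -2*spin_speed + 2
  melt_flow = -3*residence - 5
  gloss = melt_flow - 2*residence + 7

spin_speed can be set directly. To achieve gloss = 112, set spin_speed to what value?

Substituting into the melt_flow equation gives melt_flow = 6*spin_speed - 11.
So gloss = 10*spin_speed - 8.
Solve 10*spin_speed - 8 = 112: spin_speed = (112 + 8) / 10 = 12.

spin_speed = 12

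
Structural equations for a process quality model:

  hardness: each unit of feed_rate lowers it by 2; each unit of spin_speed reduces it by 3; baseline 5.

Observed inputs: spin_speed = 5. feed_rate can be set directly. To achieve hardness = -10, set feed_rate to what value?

feed_rate = 0

Substituting into the hardness equation gives hardness = -2*feed_rate - 10.
Solve -2*feed_rate - 10 = -10: feed_rate = (-10 + 10) / -2 = 0.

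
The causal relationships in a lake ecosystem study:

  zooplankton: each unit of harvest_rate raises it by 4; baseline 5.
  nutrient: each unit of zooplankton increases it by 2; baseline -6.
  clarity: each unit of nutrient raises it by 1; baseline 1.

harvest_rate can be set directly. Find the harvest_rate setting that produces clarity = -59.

Substituting into the nutrient equation gives nutrient = 8*harvest_rate + 4.
This gives clarity = 8*harvest_rate + 5.
Solve 8*harvest_rate + 5 = -59: harvest_rate = (-59 - 5) / 8 = -8.

harvest_rate = -8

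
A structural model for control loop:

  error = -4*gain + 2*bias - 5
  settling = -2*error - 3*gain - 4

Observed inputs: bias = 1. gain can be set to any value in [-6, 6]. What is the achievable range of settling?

Substituting into the error equation gives error = -4*gain - 3.
Substituting into the settling equation gives settling = 5*gain + 2.
Linear in gain, so extremes are at the endpoints: gain = -6 gives settling = -28; gain = 6 gives settling = 32.

-28 to 32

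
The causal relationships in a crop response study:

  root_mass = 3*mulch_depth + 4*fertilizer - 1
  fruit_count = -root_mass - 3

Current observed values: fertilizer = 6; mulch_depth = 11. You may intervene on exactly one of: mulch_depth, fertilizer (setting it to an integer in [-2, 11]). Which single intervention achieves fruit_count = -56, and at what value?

Intervening on mulch_depth: with other inputs at their observed values, fruit_count = -3*mulch_depth - 26. Solving for -56 gives mulch_depth = 10, within [-2, 11].
Intervening on fertilizer: fruit_count = -4*fertilizer - 35. Reaching -56 requires fertilizer = 21/4, not an integer.

set mulch_depth = 10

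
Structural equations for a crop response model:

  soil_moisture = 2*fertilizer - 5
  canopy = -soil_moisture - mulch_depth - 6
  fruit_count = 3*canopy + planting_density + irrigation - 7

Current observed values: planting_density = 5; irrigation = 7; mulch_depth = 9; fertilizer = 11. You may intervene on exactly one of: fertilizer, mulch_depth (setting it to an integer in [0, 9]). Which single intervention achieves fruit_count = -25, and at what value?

Intervening on fertilizer: with other inputs at their observed values, fruit_count = -6*fertilizer - 25. Solving for -25 gives fertilizer = 0, within [0, 9].
Intervening on mulch_depth: fruit_count = -3*mulch_depth - 64. Reaching -25 requires mulch_depth = -13, outside [0, 9].

set fertilizer = 0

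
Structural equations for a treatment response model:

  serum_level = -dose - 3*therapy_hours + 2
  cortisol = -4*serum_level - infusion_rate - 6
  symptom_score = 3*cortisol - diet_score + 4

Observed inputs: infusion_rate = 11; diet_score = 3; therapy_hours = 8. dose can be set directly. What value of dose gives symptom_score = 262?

Substituting into the serum_level equation gives serum_level = -dose - 22.
cortisol becomes 4*dose + 71.
Substituting into the symptom_score equation gives symptom_score = 12*dose + 214.
Solve 12*dose + 214 = 262: dose = (262 - 214) / 12 = 4.

dose = 4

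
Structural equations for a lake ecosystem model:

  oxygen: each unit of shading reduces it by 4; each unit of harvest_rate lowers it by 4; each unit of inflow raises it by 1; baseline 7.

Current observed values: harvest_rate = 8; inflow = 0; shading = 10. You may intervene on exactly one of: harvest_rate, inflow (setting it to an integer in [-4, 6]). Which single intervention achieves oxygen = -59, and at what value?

set inflow = 6

Intervening on harvest_rate: oxygen = -4*harvest_rate - 33. Reaching -59 requires harvest_rate = 13/2, not an integer.
Intervening on inflow: with other inputs at their observed values, oxygen = inflow - 65. Solving for -59 gives inflow = 6, within [-4, 6].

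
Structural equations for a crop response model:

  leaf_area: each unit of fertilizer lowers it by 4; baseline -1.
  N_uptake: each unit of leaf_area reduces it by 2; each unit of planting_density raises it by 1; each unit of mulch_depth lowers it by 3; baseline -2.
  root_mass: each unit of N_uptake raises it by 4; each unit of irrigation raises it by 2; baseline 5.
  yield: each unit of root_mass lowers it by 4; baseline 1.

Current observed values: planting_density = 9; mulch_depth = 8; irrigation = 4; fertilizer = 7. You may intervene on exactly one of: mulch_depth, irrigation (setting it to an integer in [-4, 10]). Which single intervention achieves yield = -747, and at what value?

Intervening on mulch_depth: yield = 48*mulch_depth - 1091. Reaching -747 requires mulch_depth = 43/6, not an integer.
Intervening on irrigation: with other inputs at their observed values, yield = -8*irrigation - 675. Solving for -747 gives irrigation = 9, within [-4, 10].

set irrigation = 9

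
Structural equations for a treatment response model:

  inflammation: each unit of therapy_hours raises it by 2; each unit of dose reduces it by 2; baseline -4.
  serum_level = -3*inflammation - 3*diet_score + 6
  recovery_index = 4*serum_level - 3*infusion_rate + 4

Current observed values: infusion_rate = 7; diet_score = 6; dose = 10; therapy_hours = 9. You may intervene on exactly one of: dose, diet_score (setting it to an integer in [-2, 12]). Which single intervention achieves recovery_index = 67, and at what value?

Intervening on dose: recovery_index = 24*dose - 233. Reaching 67 requires dose = 25/2, not an integer.
Intervening on diet_score: with other inputs at their observed values, recovery_index = -12*diet_score + 79. Solving for 67 gives diet_score = 1, within [-2, 12].

set diet_score = 1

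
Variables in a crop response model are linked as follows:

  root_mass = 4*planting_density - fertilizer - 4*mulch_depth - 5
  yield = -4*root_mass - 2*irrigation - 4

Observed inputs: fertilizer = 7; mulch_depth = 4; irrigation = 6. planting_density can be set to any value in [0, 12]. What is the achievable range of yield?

-96 to 96

Substituting into the root_mass equation gives root_mass = 4*planting_density - 28.
So yield = -16*planting_density + 96.
Linear in planting_density, so extremes are at the endpoints: planting_density = 0 gives yield = 96; planting_density = 12 gives yield = -96.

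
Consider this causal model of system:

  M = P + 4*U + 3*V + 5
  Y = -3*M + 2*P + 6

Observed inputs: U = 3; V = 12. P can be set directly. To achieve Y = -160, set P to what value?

Substituting into the M equation gives M = P + 53.
This gives Y = -P - 153.
Solve -P - 153 = -160: P = (-160 + 153) / -1 = 7.

P = 7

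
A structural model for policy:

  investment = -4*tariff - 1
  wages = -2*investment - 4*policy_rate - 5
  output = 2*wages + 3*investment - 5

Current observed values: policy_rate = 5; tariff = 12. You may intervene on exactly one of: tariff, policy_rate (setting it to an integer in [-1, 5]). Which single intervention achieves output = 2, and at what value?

Intervening on tariff: output = 4*tariff - 54. Reaching 2 requires tariff = 14, outside [-1, 5].
Intervening on policy_rate: with other inputs at their observed values, output = -8*policy_rate + 34. Solving for 2 gives policy_rate = 4, within [-1, 5].

set policy_rate = 4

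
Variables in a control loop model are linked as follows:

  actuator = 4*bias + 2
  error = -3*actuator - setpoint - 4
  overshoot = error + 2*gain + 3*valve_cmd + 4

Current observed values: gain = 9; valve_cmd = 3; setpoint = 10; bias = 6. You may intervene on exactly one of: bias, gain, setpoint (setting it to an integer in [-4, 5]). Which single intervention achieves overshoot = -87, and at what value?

Intervening on bias: overshoot = -12*bias + 11. Reaching -87 requires bias = 49/6, not an integer.
Intervening on gain: with other inputs at their observed values, overshoot = 2*gain - 79. Solving for -87 gives gain = -4, within [-4, 5].
Intervening on setpoint: overshoot = -setpoint - 51. Reaching -87 requires setpoint = 36, outside [-4, 5].

set gain = -4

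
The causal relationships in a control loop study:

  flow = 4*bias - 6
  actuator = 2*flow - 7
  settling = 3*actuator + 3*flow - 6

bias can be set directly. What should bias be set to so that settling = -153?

Substituting into the actuator equation gives actuator = 8*bias - 19.
Substituting into the settling equation gives settling = 36*bias - 81.
Solve 36*bias - 81 = -153: bias = (-153 + 81) / 36 = -2.

bias = -2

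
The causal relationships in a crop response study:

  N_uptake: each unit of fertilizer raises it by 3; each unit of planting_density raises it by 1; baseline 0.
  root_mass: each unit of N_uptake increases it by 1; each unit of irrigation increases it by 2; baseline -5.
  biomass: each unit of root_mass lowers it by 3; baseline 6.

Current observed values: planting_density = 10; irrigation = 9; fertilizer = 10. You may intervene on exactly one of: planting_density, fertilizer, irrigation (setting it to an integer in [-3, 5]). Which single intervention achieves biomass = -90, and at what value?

set fertilizer = 3

Intervening on planting_density: biomass = -3*planting_density - 123. Reaching -90 requires planting_density = -11, outside [-3, 5].
Intervening on fertilizer: with other inputs at their observed values, biomass = -9*fertilizer - 63. Solving for -90 gives fertilizer = 3, within [-3, 5].
Intervening on irrigation: biomass = -6*irrigation - 99. Reaching -90 requires irrigation = -3/2, not an integer.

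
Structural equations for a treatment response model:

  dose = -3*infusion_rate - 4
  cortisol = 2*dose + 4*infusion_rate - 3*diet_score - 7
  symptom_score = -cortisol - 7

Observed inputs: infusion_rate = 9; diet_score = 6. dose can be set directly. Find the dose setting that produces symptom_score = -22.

dose = 2

Intervening on dose fixes its value directly, overriding its dependence on infusion_rate.
Substituting into the cortisol equation gives cortisol = 2*dose + 11.
symptom_score becomes -2*dose - 18.
Solve -2*dose - 18 = -22: dose = (-22 + 18) / -2 = 2.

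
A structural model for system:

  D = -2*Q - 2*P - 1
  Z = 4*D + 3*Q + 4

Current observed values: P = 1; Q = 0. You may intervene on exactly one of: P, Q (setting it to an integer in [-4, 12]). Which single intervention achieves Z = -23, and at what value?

Intervening on P: Z = -8*P. Reaching -23 requires P = 23/8, not an integer.
Intervening on Q: with other inputs at their observed values, Z = -5*Q - 8. Solving for -23 gives Q = 3, within [-4, 12].

set Q = 3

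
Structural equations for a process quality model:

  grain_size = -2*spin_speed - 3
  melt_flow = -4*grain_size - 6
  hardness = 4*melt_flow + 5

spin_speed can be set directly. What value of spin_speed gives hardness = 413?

Substituting into the melt_flow equation gives melt_flow = 8*spin_speed + 6.
Substituting into the hardness equation gives hardness = 32*spin_speed + 29.
Solve 32*spin_speed + 29 = 413: spin_speed = (413 - 29) / 32 = 12.

spin_speed = 12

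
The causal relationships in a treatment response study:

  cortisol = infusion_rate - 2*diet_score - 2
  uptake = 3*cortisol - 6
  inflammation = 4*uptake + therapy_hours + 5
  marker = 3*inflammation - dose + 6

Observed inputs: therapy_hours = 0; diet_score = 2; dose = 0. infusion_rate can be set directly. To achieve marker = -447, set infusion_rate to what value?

infusion_rate = -5

Substituting into the cortisol equation gives cortisol = infusion_rate - 6.
Substituting into the uptake equation gives uptake = 3*infusion_rate - 24.
Substituting into the inflammation equation gives inflammation = 12*infusion_rate - 91.
Substituting into the marker equation gives marker = 36*infusion_rate - 267.
Solve 36*infusion_rate - 267 = -447: infusion_rate = (-447 + 267) / 36 = -5.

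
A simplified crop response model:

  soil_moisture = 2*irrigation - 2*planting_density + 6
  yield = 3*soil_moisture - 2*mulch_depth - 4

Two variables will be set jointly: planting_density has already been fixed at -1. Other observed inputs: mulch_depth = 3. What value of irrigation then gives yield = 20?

irrigation = 1

With planting_density held at -1:
Substituting into the soil_moisture equation gives soil_moisture = 2*irrigation + 8.
yield becomes 6*irrigation + 14.
Solve 6*irrigation + 14 = 20: irrigation = (20 - 14) / 6 = 1.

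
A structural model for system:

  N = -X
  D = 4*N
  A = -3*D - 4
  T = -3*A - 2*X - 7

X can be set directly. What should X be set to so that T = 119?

Substituting into the D equation gives D = -4*X.
Substituting into the A equation gives A = 12*X - 4.
Substituting into the T equation gives T = -38*X + 5.
Solve -38*X + 5 = 119: X = (119 - 5) / -38 = -3.

X = -3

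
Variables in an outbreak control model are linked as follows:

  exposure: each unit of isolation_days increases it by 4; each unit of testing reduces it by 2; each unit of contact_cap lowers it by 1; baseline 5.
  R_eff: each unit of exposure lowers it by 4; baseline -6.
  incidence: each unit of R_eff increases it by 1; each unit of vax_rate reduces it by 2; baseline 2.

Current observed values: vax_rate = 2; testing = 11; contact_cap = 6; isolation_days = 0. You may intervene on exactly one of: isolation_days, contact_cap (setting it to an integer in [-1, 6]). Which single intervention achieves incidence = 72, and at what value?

set contact_cap = 3

Intervening on isolation_days: incidence = -16*isolation_days + 84. Reaching 72 requires isolation_days = 3/4, not an integer.
Intervening on contact_cap: with other inputs at their observed values, incidence = 4*contact_cap + 60. Solving for 72 gives contact_cap = 3, within [-1, 6].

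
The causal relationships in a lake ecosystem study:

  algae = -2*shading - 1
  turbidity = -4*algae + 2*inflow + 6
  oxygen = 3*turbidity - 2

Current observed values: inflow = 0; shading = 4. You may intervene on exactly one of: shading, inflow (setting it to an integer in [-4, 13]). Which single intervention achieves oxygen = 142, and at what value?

set inflow = 3

Intervening on shading: oxygen = 24*shading + 28. Reaching 142 requires shading = 19/4, not an integer.
Intervening on inflow: with other inputs at their observed values, oxygen = 6*inflow + 124. Solving for 142 gives inflow = 3, within [-4, 13].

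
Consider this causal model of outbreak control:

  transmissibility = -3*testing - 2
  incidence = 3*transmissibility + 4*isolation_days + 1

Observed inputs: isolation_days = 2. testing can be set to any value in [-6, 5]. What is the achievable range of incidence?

Substituting into the incidence equation gives incidence = -9*testing + 3.
Linear in testing, so extremes are at the endpoints: testing = -6 gives incidence = 57; testing = 5 gives incidence = -42.

-42 to 57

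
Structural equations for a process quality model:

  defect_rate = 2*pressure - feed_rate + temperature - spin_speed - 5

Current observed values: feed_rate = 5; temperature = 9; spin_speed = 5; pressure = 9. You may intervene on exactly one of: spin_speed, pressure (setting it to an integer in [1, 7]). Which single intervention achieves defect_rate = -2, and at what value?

set pressure = 2

Intervening on spin_speed: defect_rate = -spin_speed + 17. Reaching -2 requires spin_speed = 19, outside [1, 7].
Intervening on pressure: with other inputs at their observed values, defect_rate = 2*pressure - 6. Solving for -2 gives pressure = 2, within [1, 7].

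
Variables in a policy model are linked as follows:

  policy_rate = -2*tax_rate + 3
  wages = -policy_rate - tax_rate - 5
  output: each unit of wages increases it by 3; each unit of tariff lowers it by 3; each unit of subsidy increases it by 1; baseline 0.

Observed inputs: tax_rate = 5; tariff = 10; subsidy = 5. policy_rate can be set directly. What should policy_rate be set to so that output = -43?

policy_rate = -4

Intervening on policy_rate fixes its value directly, overriding its dependence on tax_rate.
Substituting into the wages equation gives wages = -policy_rate - 10.
So output = -3*policy_rate - 55.
Solve -3*policy_rate - 55 = -43: policy_rate = (-43 + 55) / -3 = -4.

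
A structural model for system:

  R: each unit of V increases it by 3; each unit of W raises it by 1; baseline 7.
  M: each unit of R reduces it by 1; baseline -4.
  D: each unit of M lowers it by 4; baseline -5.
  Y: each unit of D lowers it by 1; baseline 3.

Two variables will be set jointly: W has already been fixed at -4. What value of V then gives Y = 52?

With W held at -4:
Substituting into the R equation gives R = 3*V + 3.
Substituting into the M equation gives M = -3*V - 7.
Substituting into the D equation gives D = 12*V + 23.
This gives Y = -12*V - 20.
Solve -12*V - 20 = 52: V = (52 + 20) / -12 = -6.

V = -6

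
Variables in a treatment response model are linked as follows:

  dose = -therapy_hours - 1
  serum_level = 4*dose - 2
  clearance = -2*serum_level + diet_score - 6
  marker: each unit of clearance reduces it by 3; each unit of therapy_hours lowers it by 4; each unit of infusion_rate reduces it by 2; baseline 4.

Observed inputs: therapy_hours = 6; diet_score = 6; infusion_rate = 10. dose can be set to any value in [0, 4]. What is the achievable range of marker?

-52 to 44

Intervening on dose fixes its value directly, overriding its dependence on therapy_hours.
Substituting into the clearance equation gives clearance = -8*dose + 4.
Substituting into the marker equation gives marker = 24*dose - 52.
Linear in dose, so extremes are at the endpoints: dose = 0 gives marker = -52; dose = 4 gives marker = 44.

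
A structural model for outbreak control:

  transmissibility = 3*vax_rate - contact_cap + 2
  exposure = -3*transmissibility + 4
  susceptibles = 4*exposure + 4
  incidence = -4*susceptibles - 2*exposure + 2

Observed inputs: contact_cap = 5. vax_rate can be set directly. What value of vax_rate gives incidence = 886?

Substituting into the transmissibility equation gives transmissibility = 3*vax_rate - 3.
Substituting into the exposure equation gives exposure = -9*vax_rate + 13.
susceptibles becomes -36*vax_rate + 56.
Substituting into the incidence equation gives incidence = 162*vax_rate - 248.
Solve 162*vax_rate - 248 = 886: vax_rate = (886 + 248) / 162 = 7.

vax_rate = 7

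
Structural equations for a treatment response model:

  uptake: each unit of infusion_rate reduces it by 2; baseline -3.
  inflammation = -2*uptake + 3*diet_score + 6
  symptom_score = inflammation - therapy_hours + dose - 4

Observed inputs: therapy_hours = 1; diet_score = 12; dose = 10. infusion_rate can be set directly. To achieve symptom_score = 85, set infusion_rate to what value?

infusion_rate = 8

Substituting into the inflammation equation gives inflammation = 4*infusion_rate + 48.
Substituting into the symptom_score equation gives symptom_score = 4*infusion_rate + 53.
Solve 4*infusion_rate + 53 = 85: infusion_rate = (85 - 53) / 4 = 8.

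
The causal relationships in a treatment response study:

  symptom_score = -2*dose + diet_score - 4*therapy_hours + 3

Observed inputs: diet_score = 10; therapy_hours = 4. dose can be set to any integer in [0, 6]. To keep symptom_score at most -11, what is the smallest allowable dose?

Substituting into the symptom_score equation gives symptom_score = -2*dose - 3.
Require -2*dose - 3 ≤ -11, so dose ≥ 4.
The smallest integer in [0, 6] satisfying this is 4.

dose = 4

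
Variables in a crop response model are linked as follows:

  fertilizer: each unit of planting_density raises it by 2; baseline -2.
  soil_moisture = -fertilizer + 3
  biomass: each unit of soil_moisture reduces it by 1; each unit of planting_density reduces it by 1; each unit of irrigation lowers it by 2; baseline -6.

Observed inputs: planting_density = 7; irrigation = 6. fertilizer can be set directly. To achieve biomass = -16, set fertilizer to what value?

Intervening on fertilizer fixes its value directly, overriding its dependence on planting_density.
Substituting into the biomass equation gives biomass = fertilizer - 28.
Solve fertilizer - 28 = -16: fertilizer = (-16 + 28) / 1 = 12.

fertilizer = 12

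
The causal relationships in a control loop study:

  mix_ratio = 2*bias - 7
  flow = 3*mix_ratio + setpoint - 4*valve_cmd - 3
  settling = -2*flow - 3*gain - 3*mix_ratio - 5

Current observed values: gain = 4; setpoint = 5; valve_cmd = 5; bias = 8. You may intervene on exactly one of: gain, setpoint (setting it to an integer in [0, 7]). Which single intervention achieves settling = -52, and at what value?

Intervening on gain: settling = -3*gain - 50. Reaching -52 requires gain = 2/3, not an integer.
Intervening on setpoint: with other inputs at their observed values, settling = -2*setpoint - 52. Solving for -52 gives setpoint = 0, within [0, 7].

set setpoint = 0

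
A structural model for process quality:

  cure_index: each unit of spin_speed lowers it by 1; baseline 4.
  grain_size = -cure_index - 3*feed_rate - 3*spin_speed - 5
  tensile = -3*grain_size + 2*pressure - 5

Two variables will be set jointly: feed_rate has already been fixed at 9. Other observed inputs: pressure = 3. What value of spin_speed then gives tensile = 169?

With feed_rate held at 9:
Substituting into the grain_size equation gives grain_size = -2*spin_speed - 36.
So tensile = 6*spin_speed + 109.
Solve 6*spin_speed + 109 = 169: spin_speed = (169 - 109) / 6 = 10.

spin_speed = 10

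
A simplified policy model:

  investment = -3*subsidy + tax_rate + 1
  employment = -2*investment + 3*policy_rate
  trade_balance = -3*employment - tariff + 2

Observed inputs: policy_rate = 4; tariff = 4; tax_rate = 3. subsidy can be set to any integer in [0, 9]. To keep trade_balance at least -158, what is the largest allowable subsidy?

subsidy = 8

Substituting into the investment equation gives investment = -3*subsidy + 4.
So employment = 6*subsidy + 4.
So trade_balance = -18*subsidy - 14.
Require -18*subsidy - 14 ≥ -158, so subsidy ≤ 8.
The largest integer in [0, 9] satisfying this is 8.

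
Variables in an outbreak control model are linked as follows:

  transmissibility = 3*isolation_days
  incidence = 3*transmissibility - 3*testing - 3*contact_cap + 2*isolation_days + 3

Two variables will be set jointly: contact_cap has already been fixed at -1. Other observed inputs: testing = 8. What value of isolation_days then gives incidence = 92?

isolation_days = 10

With contact_cap held at -1:
Substituting into the incidence equation gives incidence = 11*isolation_days - 18.
Solve 11*isolation_days - 18 = 92: isolation_days = (92 + 18) / 11 = 10.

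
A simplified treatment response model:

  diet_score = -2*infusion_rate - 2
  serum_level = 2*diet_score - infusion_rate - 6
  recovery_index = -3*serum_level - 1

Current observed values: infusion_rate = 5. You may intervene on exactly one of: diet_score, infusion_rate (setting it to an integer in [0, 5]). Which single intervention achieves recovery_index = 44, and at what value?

Intervening on diet_score: recovery_index = -6*diet_score + 32. Reaching 44 requires diet_score = -2, outside [0, 5].
Intervening on infusion_rate: with other inputs at their observed values, recovery_index = 15*infusion_rate + 29. Solving for 44 gives infusion_rate = 1, within [0, 5].

set infusion_rate = 1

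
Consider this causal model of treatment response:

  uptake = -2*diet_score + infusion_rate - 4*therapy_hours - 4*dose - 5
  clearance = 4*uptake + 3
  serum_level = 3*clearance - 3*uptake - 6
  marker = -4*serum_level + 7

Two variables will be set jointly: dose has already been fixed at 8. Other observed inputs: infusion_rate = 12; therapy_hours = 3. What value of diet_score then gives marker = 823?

diet_score = -7

With dose held at 8:
Substituting into the uptake equation gives uptake = -2*diet_score - 37.
Substituting into the clearance equation gives clearance = -8*diet_score - 145.
Substituting into the serum_level equation gives serum_level = -18*diet_score - 330.
Substituting into the marker equation gives marker = 72*diet_score + 1327.
Solve 72*diet_score + 1327 = 823: diet_score = (823 - 1327) / 72 = -7.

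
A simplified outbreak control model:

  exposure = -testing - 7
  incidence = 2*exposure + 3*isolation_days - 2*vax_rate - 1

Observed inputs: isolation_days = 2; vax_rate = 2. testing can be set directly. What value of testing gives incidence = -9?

testing = -2

Substituting into the incidence equation gives incidence = -2*testing - 13.
Solve -2*testing - 13 = -9: testing = (-9 + 13) / -2 = -2.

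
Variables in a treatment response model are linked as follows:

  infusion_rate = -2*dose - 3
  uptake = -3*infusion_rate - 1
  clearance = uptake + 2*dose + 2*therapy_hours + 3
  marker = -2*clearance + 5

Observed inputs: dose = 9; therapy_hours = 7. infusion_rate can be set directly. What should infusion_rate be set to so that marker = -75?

Intervening on infusion_rate fixes its value directly, overriding its dependence on dose.
Substituting into the clearance equation gives clearance = -3*infusion_rate + 34.
marker becomes 6*infusion_rate - 63.
Solve 6*infusion_rate - 63 = -75: infusion_rate = (-75 + 63) / 6 = -2.

infusion_rate = -2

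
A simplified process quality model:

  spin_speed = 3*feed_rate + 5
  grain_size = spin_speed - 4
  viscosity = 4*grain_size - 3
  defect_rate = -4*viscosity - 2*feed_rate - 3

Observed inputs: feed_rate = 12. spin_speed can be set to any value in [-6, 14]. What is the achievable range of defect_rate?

Intervening on spin_speed fixes its value directly, overriding its dependence on feed_rate.
Substituting into the viscosity equation gives viscosity = 4*spin_speed - 19.
defect_rate becomes -16*spin_speed + 49.
Linear in spin_speed, so extremes are at the endpoints: spin_speed = -6 gives defect_rate = 145; spin_speed = 14 gives defect_rate = -175.

-175 to 145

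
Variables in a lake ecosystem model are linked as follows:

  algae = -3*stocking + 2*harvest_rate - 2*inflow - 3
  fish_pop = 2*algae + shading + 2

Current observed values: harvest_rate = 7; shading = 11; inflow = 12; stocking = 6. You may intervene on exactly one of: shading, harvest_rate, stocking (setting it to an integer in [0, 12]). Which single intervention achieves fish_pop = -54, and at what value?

Intervening on shading: with other inputs at their observed values, fish_pop = shading - 60. Solving for -54 gives shading = 6, within [0, 12].
Intervening on harvest_rate: fish_pop = 4*harvest_rate - 77. Reaching -54 requires harvest_rate = 23/4, not an integer.
Intervening on stocking: fish_pop = -6*stocking - 13. Reaching -54 requires stocking = 41/6, not an integer.

set shading = 6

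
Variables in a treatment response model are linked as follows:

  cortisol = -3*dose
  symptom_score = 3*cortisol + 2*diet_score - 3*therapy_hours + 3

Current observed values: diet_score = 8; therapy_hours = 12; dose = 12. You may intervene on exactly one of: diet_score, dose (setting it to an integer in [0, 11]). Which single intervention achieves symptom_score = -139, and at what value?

set diet_score = 1

Intervening on diet_score: with other inputs at their observed values, symptom_score = 2*diet_score - 141. Solving for -139 gives diet_score = 1, within [0, 11].
Intervening on dose: symptom_score = -9*dose - 17. Reaching -139 requires dose = 122/9, not an integer.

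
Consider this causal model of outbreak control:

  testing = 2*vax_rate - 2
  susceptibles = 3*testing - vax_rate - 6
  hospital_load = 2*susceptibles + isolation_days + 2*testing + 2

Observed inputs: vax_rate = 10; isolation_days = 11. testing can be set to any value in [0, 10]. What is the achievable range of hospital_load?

-19 to 61

Intervening on testing fixes its value directly, overriding its dependence on vax_rate.
Substituting into the susceptibles equation gives susceptibles = 3*testing - 16.
hospital_load becomes 8*testing - 19.
Linear in testing, so extremes are at the endpoints: testing = 0 gives hospital_load = -19; testing = 10 gives hospital_load = 61.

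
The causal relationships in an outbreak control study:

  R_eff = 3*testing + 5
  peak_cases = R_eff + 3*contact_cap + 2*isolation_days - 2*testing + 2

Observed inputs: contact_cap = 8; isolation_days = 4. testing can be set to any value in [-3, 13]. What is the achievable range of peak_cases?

Substituting into the peak_cases equation gives peak_cases = testing + 39.
Linear in testing, so extremes are at the endpoints: testing = -3 gives peak_cases = 36; testing = 13 gives peak_cases = 52.

36 to 52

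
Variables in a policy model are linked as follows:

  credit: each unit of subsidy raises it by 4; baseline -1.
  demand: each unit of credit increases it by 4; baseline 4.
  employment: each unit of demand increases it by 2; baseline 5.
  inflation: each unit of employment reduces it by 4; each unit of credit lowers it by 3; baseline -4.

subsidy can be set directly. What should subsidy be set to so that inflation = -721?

subsidy = 5

Substituting into the demand equation gives demand = 16*subsidy.
employment becomes 32*subsidy + 5.
Substituting into the inflation equation gives inflation = -140*subsidy - 21.
Solve -140*subsidy - 21 = -721: subsidy = (-721 + 21) / -140 = 5.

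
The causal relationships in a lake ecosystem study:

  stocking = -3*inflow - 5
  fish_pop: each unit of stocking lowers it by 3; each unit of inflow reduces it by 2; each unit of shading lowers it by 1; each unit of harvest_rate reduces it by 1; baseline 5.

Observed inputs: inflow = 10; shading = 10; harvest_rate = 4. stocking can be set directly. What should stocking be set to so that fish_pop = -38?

stocking = 3

Intervening on stocking fixes its value directly, overriding its dependence on inflow.
Substituting into the fish_pop equation gives fish_pop = -3*stocking - 29.
Solve -3*stocking - 29 = -38: stocking = (-38 + 29) / -3 = 3.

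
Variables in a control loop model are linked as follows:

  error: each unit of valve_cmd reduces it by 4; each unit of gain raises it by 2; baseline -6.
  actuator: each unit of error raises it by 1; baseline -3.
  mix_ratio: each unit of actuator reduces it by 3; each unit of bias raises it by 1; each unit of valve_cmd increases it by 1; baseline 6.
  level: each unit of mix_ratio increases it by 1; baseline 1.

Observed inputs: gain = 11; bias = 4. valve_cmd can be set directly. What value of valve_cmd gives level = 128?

valve_cmd = 12

Substituting into the error equation gives error = -4*valve_cmd + 16.
This gives actuator = -4*valve_cmd + 13.
So mix_ratio = 13*valve_cmd - 29.
So level = 13*valve_cmd - 28.
Solve 13*valve_cmd - 28 = 128: valve_cmd = (128 + 28) / 13 = 12.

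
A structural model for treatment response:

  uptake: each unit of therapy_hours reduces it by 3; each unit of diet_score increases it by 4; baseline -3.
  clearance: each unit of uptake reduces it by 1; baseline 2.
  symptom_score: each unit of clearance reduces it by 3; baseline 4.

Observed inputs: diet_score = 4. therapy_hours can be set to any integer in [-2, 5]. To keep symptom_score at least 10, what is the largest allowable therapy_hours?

Substituting into the uptake equation gives uptake = -3*therapy_hours + 13.
Substituting into the clearance equation gives clearance = 3*therapy_hours - 11.
symptom_score becomes -9*therapy_hours + 37.
Require -9*therapy_hours + 37 ≥ 10, so therapy_hours ≤ 3.
The largest integer in [-2, 5] satisfying this is 3.

therapy_hours = 3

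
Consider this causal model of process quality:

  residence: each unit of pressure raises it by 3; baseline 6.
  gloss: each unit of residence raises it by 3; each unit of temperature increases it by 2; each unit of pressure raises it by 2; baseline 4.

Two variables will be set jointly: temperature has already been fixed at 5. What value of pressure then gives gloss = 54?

pressure = 2

With temperature held at 5:
Substituting into the gloss equation gives gloss = 11*pressure + 32.
Solve 11*pressure + 32 = 54: pressure = (54 - 32) / 11 = 2.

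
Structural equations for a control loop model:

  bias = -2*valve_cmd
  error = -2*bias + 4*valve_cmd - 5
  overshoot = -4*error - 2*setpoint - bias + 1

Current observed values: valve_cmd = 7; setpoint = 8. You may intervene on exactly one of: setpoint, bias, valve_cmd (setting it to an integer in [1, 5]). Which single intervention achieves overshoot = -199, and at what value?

set setpoint = 5

Intervening on setpoint: with other inputs at their observed values, overshoot = -2*setpoint - 189. Solving for -199 gives setpoint = 5, within [1, 5].
Intervening on bias: overshoot = 7*bias - 107. Reaching -199 requires bias = -92/7, not an integer.
Intervening on valve_cmd: overshoot = -30*valve_cmd + 5. Reaching -199 requires valve_cmd = 34/5, not an integer.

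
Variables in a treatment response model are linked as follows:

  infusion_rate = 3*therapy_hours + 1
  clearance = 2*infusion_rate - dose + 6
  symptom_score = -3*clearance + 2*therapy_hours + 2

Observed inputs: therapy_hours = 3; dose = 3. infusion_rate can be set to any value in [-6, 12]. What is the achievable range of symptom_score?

Intervening on infusion_rate fixes its value directly, overriding its dependence on therapy_hours.
Substituting into the clearance equation gives clearance = 2*infusion_rate + 3.
This gives symptom_score = -6*infusion_rate - 1.
Linear in infusion_rate, so extremes are at the endpoints: infusion_rate = -6 gives symptom_score = 35; infusion_rate = 12 gives symptom_score = -73.

-73 to 35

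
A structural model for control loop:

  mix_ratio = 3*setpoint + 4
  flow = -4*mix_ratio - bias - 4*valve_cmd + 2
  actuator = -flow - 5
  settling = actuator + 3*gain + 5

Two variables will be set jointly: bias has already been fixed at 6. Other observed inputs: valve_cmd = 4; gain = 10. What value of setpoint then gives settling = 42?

With bias held at 6:
Substituting into the flow equation gives flow = -12*setpoint - 36.
Substituting into the actuator equation gives actuator = 12*setpoint + 31.
settling becomes 12*setpoint + 66.
Solve 12*setpoint + 66 = 42: setpoint = (42 - 66) / 12 = -2.

setpoint = -2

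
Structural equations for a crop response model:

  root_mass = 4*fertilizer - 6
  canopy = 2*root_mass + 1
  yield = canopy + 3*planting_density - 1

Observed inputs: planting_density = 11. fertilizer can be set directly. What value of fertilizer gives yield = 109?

fertilizer = 11

Substituting into the canopy equation gives canopy = 8*fertilizer - 11.
Substituting into the yield equation gives yield = 8*fertilizer + 21.
Solve 8*fertilizer + 21 = 109: fertilizer = (109 - 21) / 8 = 11.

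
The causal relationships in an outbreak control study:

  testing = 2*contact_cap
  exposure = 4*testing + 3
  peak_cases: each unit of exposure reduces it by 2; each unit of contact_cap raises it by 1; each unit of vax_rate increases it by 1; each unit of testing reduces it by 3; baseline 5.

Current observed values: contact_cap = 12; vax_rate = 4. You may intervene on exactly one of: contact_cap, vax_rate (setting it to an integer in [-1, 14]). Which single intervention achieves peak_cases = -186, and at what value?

Intervening on contact_cap: with other inputs at their observed values, peak_cases = -21*contact_cap + 3. Solving for -186 gives contact_cap = 9, within [-1, 14].
Intervening on vax_rate: peak_cases = vax_rate - 253. Reaching -186 requires vax_rate = 67, outside [-1, 14].

set contact_cap = 9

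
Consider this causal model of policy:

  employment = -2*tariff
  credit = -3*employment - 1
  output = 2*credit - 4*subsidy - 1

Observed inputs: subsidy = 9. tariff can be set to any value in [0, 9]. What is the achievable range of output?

Substituting into the credit equation gives credit = 6*tariff - 1.
So output = 12*tariff - 39.
Linear in tariff, so extremes are at the endpoints: tariff = 0 gives output = -39; tariff = 9 gives output = 69.

-39 to 69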